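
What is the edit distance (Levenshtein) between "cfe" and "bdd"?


Computing edit distance: "cfe" -> "bdd"
DP table:
           b    d    d
      0    1    2    3
  c   1    1    2    3
  f   2    2    2    3
  e   3    3    3    3
Edit distance = dp[3][3] = 3

3


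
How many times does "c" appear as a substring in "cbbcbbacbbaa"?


Searching for "c" in "cbbcbbacbbaa"
Scanning each position:
  Position 0: "c" => MATCH
  Position 1: "b" => no
  Position 2: "b" => no
  Position 3: "c" => MATCH
  Position 4: "b" => no
  Position 5: "b" => no
  Position 6: "a" => no
  Position 7: "c" => MATCH
  Position 8: "b" => no
  Position 9: "b" => no
  Position 10: "a" => no
  Position 11: "a" => no
Total occurrences: 3

3


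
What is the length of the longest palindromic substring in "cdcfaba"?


Input: "cdcfaba"
Checking substrings for palindromes:
  [0:3] "cdc" (len 3) => palindrome
  [4:7] "aba" (len 3) => palindrome
Longest palindromic substring: "cdc" with length 3

3


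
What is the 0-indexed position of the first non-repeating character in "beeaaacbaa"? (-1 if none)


Input: beeaaacbaa
Character frequencies:
  'a': 5
  'b': 2
  'c': 1
  'e': 2
Scanning left to right for freq == 1:
  Position 0 ('b'): freq=2, skip
  Position 1 ('e'): freq=2, skip
  Position 2 ('e'): freq=2, skip
  Position 3 ('a'): freq=5, skip
  Position 4 ('a'): freq=5, skip
  Position 5 ('a'): freq=5, skip
  Position 6 ('c'): unique! => answer = 6

6


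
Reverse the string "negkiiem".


Input: negkiiem
Reading characters right to left:
  Position 7: 'm'
  Position 6: 'e'
  Position 5: 'i'
  Position 4: 'i'
  Position 3: 'k'
  Position 2: 'g'
  Position 1: 'e'
  Position 0: 'n'
Reversed: meiikgen

meiikgen


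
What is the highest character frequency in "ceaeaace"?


Input: ceaeaace
Character counts:
  'a': 3
  'c': 2
  'e': 3
Maximum frequency: 3

3


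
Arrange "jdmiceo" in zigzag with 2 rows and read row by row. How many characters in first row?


Zigzag "jdmiceo" into 2 rows:
Placing characters:
  'j' => row 0
  'd' => row 1
  'm' => row 0
  'i' => row 1
  'c' => row 0
  'e' => row 1
  'o' => row 0
Rows:
  Row 0: "jmco"
  Row 1: "die"
First row length: 4

4


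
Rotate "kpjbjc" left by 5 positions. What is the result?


Input: "kpjbjc", rotate left by 5
First 5 characters: "kpjbj"
Remaining characters: "c"
Concatenate remaining + first: "c" + "kpjbj" = "ckpjbj"

ckpjbj


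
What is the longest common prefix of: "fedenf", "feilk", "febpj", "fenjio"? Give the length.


Words: fedenf, feilk, febpj, fenjio
  Position 0: all 'f' => match
  Position 1: all 'e' => match
  Position 2: ('d', 'i', 'b', 'n') => mismatch, stop
LCP = "fe" (length 2)

2


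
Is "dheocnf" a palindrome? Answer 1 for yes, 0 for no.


Input: dheocnf
Reversed: fncoehd
  Compare pos 0 ('d') with pos 6 ('f'): MISMATCH
  Compare pos 1 ('h') with pos 5 ('n'): MISMATCH
  Compare pos 2 ('e') with pos 4 ('c'): MISMATCH
Result: not a palindrome

0


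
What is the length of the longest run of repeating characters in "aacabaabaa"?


Input: "aacabaabaa"
Scanning for longest run:
  Position 1 ('a'): continues run of 'a', length=2
  Position 2 ('c'): new char, reset run to 1
  Position 3 ('a'): new char, reset run to 1
  Position 4 ('b'): new char, reset run to 1
  Position 5 ('a'): new char, reset run to 1
  Position 6 ('a'): continues run of 'a', length=2
  Position 7 ('b'): new char, reset run to 1
  Position 8 ('a'): new char, reset run to 1
  Position 9 ('a'): continues run of 'a', length=2
Longest run: 'a' with length 2

2


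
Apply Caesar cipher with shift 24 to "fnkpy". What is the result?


Caesar cipher: shift "fnkpy" by 24
  'f' (pos 5) + 24 = pos 3 = 'd'
  'n' (pos 13) + 24 = pos 11 = 'l'
  'k' (pos 10) + 24 = pos 8 = 'i'
  'p' (pos 15) + 24 = pos 13 = 'n'
  'y' (pos 24) + 24 = pos 22 = 'w'
Result: dlinw

dlinw


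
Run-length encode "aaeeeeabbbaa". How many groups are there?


Input: aaeeeeabbbaa
Scanning for consecutive runs:
  Group 1: 'a' x 2 (positions 0-1)
  Group 2: 'e' x 4 (positions 2-5)
  Group 3: 'a' x 1 (positions 6-6)
  Group 4: 'b' x 3 (positions 7-9)
  Group 5: 'a' x 2 (positions 10-11)
Total groups: 5

5


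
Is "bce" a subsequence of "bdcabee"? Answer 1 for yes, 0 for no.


Check if "bce" is a subsequence of "bdcabee"
Greedy scan:
  Position 0 ('b'): matches sub[0] = 'b'
  Position 1 ('d'): no match needed
  Position 2 ('c'): matches sub[1] = 'c'
  Position 3 ('a'): no match needed
  Position 4 ('b'): no match needed
  Position 5 ('e'): matches sub[2] = 'e'
  Position 6 ('e'): no match needed
All 3 characters matched => is a subsequence

1


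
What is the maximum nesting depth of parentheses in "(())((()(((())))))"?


Input: "(())((()(((())))))"
Tracking depth:
  Position 0 '(': depth becomes 1
  Position 1 '(': depth becomes 2
  Position 2 ')': depth becomes 1
  Position 3 ')': depth becomes 0
  Position 4 '(': depth becomes 1
  Position 5 '(': depth becomes 2
  Position 6 '(': depth becomes 3
  Position 7 ')': depth becomes 2
  Position 8 '(': depth becomes 3
  Position 9 '(': depth becomes 4
  Position 10 '(': depth becomes 5
  Position 11 '(': depth becomes 6
  Position 12 ')': depth becomes 5
  Position 13 ')': depth becomes 4
  Position 14 ')': depth becomes 3
  Position 15 ')': depth becomes 2
  Position 16 ')': depth becomes 1
  Position 17 ')': depth becomes 0
Maximum depth reached: 6

6


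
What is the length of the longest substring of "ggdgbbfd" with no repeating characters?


Input: "ggdgbbfd"
Sliding window (track last position of each char):
  Position 0 ('g'): window [0,0] length 1 -- new best
  Position 1 ('g'): repeat (last at 0), move window start to 1
  Position 1 ('g'): window [1,1] length 1
  Position 2 ('d'): window [1,2] length 2 -- new best
  Position 3 ('g'): repeat (last at 1), move window start to 2
  Position 3 ('g'): window [2,3] length 2
  Position 4 ('b'): window [2,4] length 3 -- new best
  Position 5 ('b'): repeat (last at 4), move window start to 5
  Position 5 ('b'): window [5,5] length 1
  Position 6 ('f'): window [5,6] length 2
  Position 7 ('d'): window [5,7] length 3
Longest substring with no repeats: "dgb" with length 3

3


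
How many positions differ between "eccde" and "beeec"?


Comparing "eccde" and "beeec" position by position:
  Position 0: 'e' vs 'b' => DIFFER
  Position 1: 'c' vs 'e' => DIFFER
  Position 2: 'c' vs 'e' => DIFFER
  Position 3: 'd' vs 'e' => DIFFER
  Position 4: 'e' vs 'c' => DIFFER
Positions that differ: 5

5


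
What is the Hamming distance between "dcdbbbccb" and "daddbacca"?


Comparing "dcdbbbccb" and "daddbacca" position by position:
  Position 0: 'd' vs 'd' => same
  Position 1: 'c' vs 'a' => differ
  Position 2: 'd' vs 'd' => same
  Position 3: 'b' vs 'd' => differ
  Position 4: 'b' vs 'b' => same
  Position 5: 'b' vs 'a' => differ
  Position 6: 'c' vs 'c' => same
  Position 7: 'c' vs 'c' => same
  Position 8: 'b' vs 'a' => differ
Total differences (Hamming distance): 4

4


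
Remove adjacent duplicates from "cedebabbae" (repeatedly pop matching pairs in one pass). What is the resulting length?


Input: cedebabbae
Stack-based adjacent duplicate removal:
  Read 'c': push. Stack: c
  Read 'e': push. Stack: ce
  Read 'd': push. Stack: ced
  Read 'e': push. Stack: cede
  Read 'b': push. Stack: cedeb
  Read 'a': push. Stack: cedeba
  Read 'b': push. Stack: cedebab
  Read 'b': matches stack top 'b' => pop. Stack: cedeba
  Read 'a': matches stack top 'a' => pop. Stack: cedeb
  Read 'e': push. Stack: cedebe
Final stack: "cedebe" (length 6)

6


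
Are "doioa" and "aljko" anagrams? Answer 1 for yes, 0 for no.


Strings: "doioa", "aljko"
Sorted first:  adioo
Sorted second: ajklo
Differ at position 1: 'd' vs 'j' => not anagrams

0


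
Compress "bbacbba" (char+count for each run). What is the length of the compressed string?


Input: bbacbba
Runs:
  'b' x 2 => "b2"
  'a' x 1 => "a1"
  'c' x 1 => "c1"
  'b' x 2 => "b2"
  'a' x 1 => "a1"
Compressed: "b2a1c1b2a1"
Compressed length: 10

10


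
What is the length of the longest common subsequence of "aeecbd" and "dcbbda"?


LCS of "aeecbd" and "dcbbda"
DP table:
           d    c    b    b    d    a
      0    0    0    0    0    0    0
  a   0    0    0    0    0    0    1
  e   0    0    0    0    0    0    1
  e   0    0    0    0    0    0    1
  c   0    0    1    1    1    1    1
  b   0    0    1    2    2    2    2
  d   0    1    1    2    2    3    3
LCS length = dp[6][6] = 3

3


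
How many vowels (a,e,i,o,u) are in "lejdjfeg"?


Input: lejdjfeg
Checking each character:
  'l' at position 0: consonant
  'e' at position 1: vowel (running total: 1)
  'j' at position 2: consonant
  'd' at position 3: consonant
  'j' at position 4: consonant
  'f' at position 5: consonant
  'e' at position 6: vowel (running total: 2)
  'g' at position 7: consonant
Total vowels: 2

2


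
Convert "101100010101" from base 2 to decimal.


Input: "101100010101" in base 2
Positional expansion:
  Digit '1' (value 1) x 2^11 = 2048
  Digit '0' (value 0) x 2^10 = 0
  Digit '1' (value 1) x 2^9 = 512
  Digit '1' (value 1) x 2^8 = 256
  Digit '0' (value 0) x 2^7 = 0
  Digit '0' (value 0) x 2^6 = 0
  Digit '0' (value 0) x 2^5 = 0
  Digit '1' (value 1) x 2^4 = 16
  Digit '0' (value 0) x 2^3 = 0
  Digit '1' (value 1) x 2^2 = 4
  Digit '0' (value 0) x 2^1 = 0
  Digit '1' (value 1) x 2^0 = 1
Sum = 2837

2837


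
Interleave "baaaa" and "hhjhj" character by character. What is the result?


Interleaving "baaaa" and "hhjhj":
  Position 0: 'b' from first, 'h' from second => "bh"
  Position 1: 'a' from first, 'h' from second => "ah"
  Position 2: 'a' from first, 'j' from second => "aj"
  Position 3: 'a' from first, 'h' from second => "ah"
  Position 4: 'a' from first, 'j' from second => "aj"
Result: bhahajahaj

bhahajahaj


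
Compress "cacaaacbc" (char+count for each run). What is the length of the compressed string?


Input: cacaaacbc
Runs:
  'c' x 1 => "c1"
  'a' x 1 => "a1"
  'c' x 1 => "c1"
  'a' x 3 => "a3"
  'c' x 1 => "c1"
  'b' x 1 => "b1"
  'c' x 1 => "c1"
Compressed: "c1a1c1a3c1b1c1"
Compressed length: 14

14


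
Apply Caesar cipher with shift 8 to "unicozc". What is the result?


Caesar cipher: shift "unicozc" by 8
  'u' (pos 20) + 8 = pos 2 = 'c'
  'n' (pos 13) + 8 = pos 21 = 'v'
  'i' (pos 8) + 8 = pos 16 = 'q'
  'c' (pos 2) + 8 = pos 10 = 'k'
  'o' (pos 14) + 8 = pos 22 = 'w'
  'z' (pos 25) + 8 = pos 7 = 'h'
  'c' (pos 2) + 8 = pos 10 = 'k'
Result: cvqkwhk

cvqkwhk


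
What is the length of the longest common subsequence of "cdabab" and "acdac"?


LCS of "cdabab" and "acdac"
DP table:
           a    c    d    a    c
      0    0    0    0    0    0
  c   0    0    1    1    1    1
  d   0    0    1    2    2    2
  a   0    1    1    2    3    3
  b   0    1    1    2    3    3
  a   0    1    1    2    3    3
  b   0    1    1    2    3    3
LCS length = dp[6][5] = 3

3


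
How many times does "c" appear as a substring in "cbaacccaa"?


Searching for "c" in "cbaacccaa"
Scanning each position:
  Position 0: "c" => MATCH
  Position 1: "b" => no
  Position 2: "a" => no
  Position 3: "a" => no
  Position 4: "c" => MATCH
  Position 5: "c" => MATCH
  Position 6: "c" => MATCH
  Position 7: "a" => no
  Position 8: "a" => no
Total occurrences: 4

4


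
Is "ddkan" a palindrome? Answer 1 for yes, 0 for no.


Input: ddkan
Reversed: nakdd
  Compare pos 0 ('d') with pos 4 ('n'): MISMATCH
  Compare pos 1 ('d') with pos 3 ('a'): MISMATCH
Result: not a palindrome

0


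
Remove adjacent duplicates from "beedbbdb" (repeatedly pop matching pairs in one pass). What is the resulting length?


Input: beedbbdb
Stack-based adjacent duplicate removal:
  Read 'b': push. Stack: b
  Read 'e': push. Stack: be
  Read 'e': matches stack top 'e' => pop. Stack: b
  Read 'd': push. Stack: bd
  Read 'b': push. Stack: bdb
  Read 'b': matches stack top 'b' => pop. Stack: bd
  Read 'd': matches stack top 'd' => pop. Stack: b
  Read 'b': matches stack top 'b' => pop. Stack: (empty)
Final stack: "" (length 0)

0


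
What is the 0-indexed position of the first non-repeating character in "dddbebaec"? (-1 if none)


Input: dddbebaec
Character frequencies:
  'a': 1
  'b': 2
  'c': 1
  'd': 3
  'e': 2
Scanning left to right for freq == 1:
  Position 0 ('d'): freq=3, skip
  Position 1 ('d'): freq=3, skip
  Position 2 ('d'): freq=3, skip
  Position 3 ('b'): freq=2, skip
  Position 4 ('e'): freq=2, skip
  Position 5 ('b'): freq=2, skip
  Position 6 ('a'): unique! => answer = 6

6


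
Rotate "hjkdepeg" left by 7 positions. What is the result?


Input: "hjkdepeg", rotate left by 7
First 7 characters: "hjkdepe"
Remaining characters: "g"
Concatenate remaining + first: "g" + "hjkdepe" = "ghjkdepe"

ghjkdepe


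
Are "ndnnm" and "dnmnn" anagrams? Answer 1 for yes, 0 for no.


Strings: "ndnnm", "dnmnn"
Sorted first:  dmnnn
Sorted second: dmnnn
Sorted forms match => anagrams

1


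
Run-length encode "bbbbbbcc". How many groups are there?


Input: bbbbbbcc
Scanning for consecutive runs:
  Group 1: 'b' x 6 (positions 0-5)
  Group 2: 'c' x 2 (positions 6-7)
Total groups: 2

2


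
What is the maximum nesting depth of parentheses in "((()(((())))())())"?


Input: "((()(((())))())())"
Tracking depth:
  Position 0 '(': depth becomes 1
  Position 1 '(': depth becomes 2
  Position 2 '(': depth becomes 3
  Position 3 ')': depth becomes 2
  Position 4 '(': depth becomes 3
  Position 5 '(': depth becomes 4
  Position 6 '(': depth becomes 5
  Position 7 '(': depth becomes 6
  Position 8 ')': depth becomes 5
  Position 9 ')': depth becomes 4
  Position 10 ')': depth becomes 3
  Position 11 ')': depth becomes 2
  Position 12 '(': depth becomes 3
  Position 13 ')': depth becomes 2
  Position 14 ')': depth becomes 1
  Position 15 '(': depth becomes 2
  Position 16 ')': depth becomes 1
  Position 17 ')': depth becomes 0
Maximum depth reached: 6

6


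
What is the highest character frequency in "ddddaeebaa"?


Input: ddddaeebaa
Character counts:
  'a': 3
  'b': 1
  'd': 4
  'e': 2
Maximum frequency: 4

4


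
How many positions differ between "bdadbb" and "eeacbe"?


Comparing "bdadbb" and "eeacbe" position by position:
  Position 0: 'b' vs 'e' => DIFFER
  Position 1: 'd' vs 'e' => DIFFER
  Position 2: 'a' vs 'a' => same
  Position 3: 'd' vs 'c' => DIFFER
  Position 4: 'b' vs 'b' => same
  Position 5: 'b' vs 'e' => DIFFER
Positions that differ: 4

4


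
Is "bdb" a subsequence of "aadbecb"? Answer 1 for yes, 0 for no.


Check if "bdb" is a subsequence of "aadbecb"
Greedy scan:
  Position 0 ('a'): no match needed
  Position 1 ('a'): no match needed
  Position 2 ('d'): no match needed
  Position 3 ('b'): matches sub[0] = 'b'
  Position 4 ('e'): no match needed
  Position 5 ('c'): no match needed
  Position 6 ('b'): no match needed
Only matched 1/3 characters => not a subsequence

0


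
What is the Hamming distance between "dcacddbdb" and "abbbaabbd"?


Comparing "dcacddbdb" and "abbbaabbd" position by position:
  Position 0: 'd' vs 'a' => differ
  Position 1: 'c' vs 'b' => differ
  Position 2: 'a' vs 'b' => differ
  Position 3: 'c' vs 'b' => differ
  Position 4: 'd' vs 'a' => differ
  Position 5: 'd' vs 'a' => differ
  Position 6: 'b' vs 'b' => same
  Position 7: 'd' vs 'b' => differ
  Position 8: 'b' vs 'd' => differ
Total differences (Hamming distance): 8

8


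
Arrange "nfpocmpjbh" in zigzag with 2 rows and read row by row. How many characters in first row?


Zigzag "nfpocmpjbh" into 2 rows:
Placing characters:
  'n' => row 0
  'f' => row 1
  'p' => row 0
  'o' => row 1
  'c' => row 0
  'm' => row 1
  'p' => row 0
  'j' => row 1
  'b' => row 0
  'h' => row 1
Rows:
  Row 0: "npcpb"
  Row 1: "fomjh"
First row length: 5

5


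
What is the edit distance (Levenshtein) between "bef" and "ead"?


Computing edit distance: "bef" -> "ead"
DP table:
           e    a    d
      0    1    2    3
  b   1    1    2    3
  e   2    1    2    3
  f   3    2    2    3
Edit distance = dp[3][3] = 3

3


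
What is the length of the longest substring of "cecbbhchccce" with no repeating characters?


Input: "cecbbhchccce"
Sliding window (track last position of each char):
  Position 0 ('c'): window [0,0] length 1 -- new best
  Position 1 ('e'): window [0,1] length 2 -- new best
  Position 2 ('c'): repeat (last at 0), move window start to 1
  Position 2 ('c'): window [1,2] length 2
  Position 3 ('b'): window [1,3] length 3 -- new best
  Position 4 ('b'): repeat (last at 3), move window start to 4
  Position 4 ('b'): window [4,4] length 1
  Position 5 ('h'): window [4,5] length 2
  Position 6 ('c'): window [4,6] length 3
  Position 7 ('h'): repeat (last at 5), move window start to 6
  Position 7 ('h'): window [6,7] length 2
  Position 8 ('c'): repeat (last at 6), move window start to 7
  Position 8 ('c'): window [7,8] length 2
  Position 9 ('c'): repeat (last at 8), move window start to 9
  Position 9 ('c'): window [9,9] length 1
  Position 10 ('c'): repeat (last at 9), move window start to 10
  Position 10 ('c'): window [10,10] length 1
  Position 11 ('e'): window [10,11] length 2
Longest substring with no repeats: "ecb" with length 3

3


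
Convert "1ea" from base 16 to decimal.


Input: "1ea" in base 16
Positional expansion:
  Digit '1' (value 1) x 16^2 = 256
  Digit 'e' (value 14) x 16^1 = 224
  Digit 'a' (value 10) x 16^0 = 10
Sum = 490

490


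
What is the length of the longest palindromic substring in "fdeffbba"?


Input: "fdeffbba"
Checking substrings for palindromes:
  [3:5] "ff" (len 2) => palindrome
  [5:7] "bb" (len 2) => palindrome
Longest palindromic substring: "ff" with length 2

2


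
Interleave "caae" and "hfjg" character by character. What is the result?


Interleaving "caae" and "hfjg":
  Position 0: 'c' from first, 'h' from second => "ch"
  Position 1: 'a' from first, 'f' from second => "af"
  Position 2: 'a' from first, 'j' from second => "aj"
  Position 3: 'e' from first, 'g' from second => "eg"
Result: chafajeg

chafajeg


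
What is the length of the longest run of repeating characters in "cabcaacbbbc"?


Input: "cabcaacbbbc"
Scanning for longest run:
  Position 1 ('a'): new char, reset run to 1
  Position 2 ('b'): new char, reset run to 1
  Position 3 ('c'): new char, reset run to 1
  Position 4 ('a'): new char, reset run to 1
  Position 5 ('a'): continues run of 'a', length=2
  Position 6 ('c'): new char, reset run to 1
  Position 7 ('b'): new char, reset run to 1
  Position 8 ('b'): continues run of 'b', length=2
  Position 9 ('b'): continues run of 'b', length=3
  Position 10 ('c'): new char, reset run to 1
Longest run: 'b' with length 3

3


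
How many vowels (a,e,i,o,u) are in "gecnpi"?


Input: gecnpi
Checking each character:
  'g' at position 0: consonant
  'e' at position 1: vowel (running total: 1)
  'c' at position 2: consonant
  'n' at position 3: consonant
  'p' at position 4: consonant
  'i' at position 5: vowel (running total: 2)
Total vowels: 2

2


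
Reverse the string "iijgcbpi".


Input: iijgcbpi
Reading characters right to left:
  Position 7: 'i'
  Position 6: 'p'
  Position 5: 'b'
  Position 4: 'c'
  Position 3: 'g'
  Position 2: 'j'
  Position 1: 'i'
  Position 0: 'i'
Reversed: ipbcgjii

ipbcgjii


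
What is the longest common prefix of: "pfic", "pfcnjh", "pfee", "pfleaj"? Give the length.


Words: pfic, pfcnjh, pfee, pfleaj
  Position 0: all 'p' => match
  Position 1: all 'f' => match
  Position 2: ('i', 'c', 'e', 'l') => mismatch, stop
LCP = "pf" (length 2)

2


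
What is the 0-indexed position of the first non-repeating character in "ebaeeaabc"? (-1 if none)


Input: ebaeeaabc
Character frequencies:
  'a': 3
  'b': 2
  'c': 1
  'e': 3
Scanning left to right for freq == 1:
  Position 0 ('e'): freq=3, skip
  Position 1 ('b'): freq=2, skip
  Position 2 ('a'): freq=3, skip
  Position 3 ('e'): freq=3, skip
  Position 4 ('e'): freq=3, skip
  Position 5 ('a'): freq=3, skip
  Position 6 ('a'): freq=3, skip
  Position 7 ('b'): freq=2, skip
  Position 8 ('c'): unique! => answer = 8

8


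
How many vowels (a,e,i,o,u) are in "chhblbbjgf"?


Input: chhblbbjgf
Checking each character:
  'c' at position 0: consonant
  'h' at position 1: consonant
  'h' at position 2: consonant
  'b' at position 3: consonant
  'l' at position 4: consonant
  'b' at position 5: consonant
  'b' at position 6: consonant
  'j' at position 7: consonant
  'g' at position 8: consonant
  'f' at position 9: consonant
Total vowels: 0

0


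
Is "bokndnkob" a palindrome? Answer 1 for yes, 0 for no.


Input: bokndnkob
Reversed: bokndnkob
  Compare pos 0 ('b') with pos 8 ('b'): match
  Compare pos 1 ('o') with pos 7 ('o'): match
  Compare pos 2 ('k') with pos 6 ('k'): match
  Compare pos 3 ('n') with pos 5 ('n'): match
Result: palindrome

1


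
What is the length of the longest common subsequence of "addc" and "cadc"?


LCS of "addc" and "cadc"
DP table:
           c    a    d    c
      0    0    0    0    0
  a   0    0    1    1    1
  d   0    0    1    2    2
  d   0    0    1    2    2
  c   0    1    1    2    3
LCS length = dp[4][4] = 3

3


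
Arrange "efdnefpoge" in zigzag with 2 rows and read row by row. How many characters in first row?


Zigzag "efdnefpoge" into 2 rows:
Placing characters:
  'e' => row 0
  'f' => row 1
  'd' => row 0
  'n' => row 1
  'e' => row 0
  'f' => row 1
  'p' => row 0
  'o' => row 1
  'g' => row 0
  'e' => row 1
Rows:
  Row 0: "edepg"
  Row 1: "fnfoe"
First row length: 5

5


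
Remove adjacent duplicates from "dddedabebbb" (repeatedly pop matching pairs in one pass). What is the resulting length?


Input: dddedabebbb
Stack-based adjacent duplicate removal:
  Read 'd': push. Stack: d
  Read 'd': matches stack top 'd' => pop. Stack: (empty)
  Read 'd': push. Stack: d
  Read 'e': push. Stack: de
  Read 'd': push. Stack: ded
  Read 'a': push. Stack: deda
  Read 'b': push. Stack: dedab
  Read 'e': push. Stack: dedabe
  Read 'b': push. Stack: dedabeb
  Read 'b': matches stack top 'b' => pop. Stack: dedabe
  Read 'b': push. Stack: dedabeb
Final stack: "dedabeb" (length 7)

7


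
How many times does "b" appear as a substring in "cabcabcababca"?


Searching for "b" in "cabcabcababca"
Scanning each position:
  Position 0: "c" => no
  Position 1: "a" => no
  Position 2: "b" => MATCH
  Position 3: "c" => no
  Position 4: "a" => no
  Position 5: "b" => MATCH
  Position 6: "c" => no
  Position 7: "a" => no
  Position 8: "b" => MATCH
  Position 9: "a" => no
  Position 10: "b" => MATCH
  Position 11: "c" => no
  Position 12: "a" => no
Total occurrences: 4

4


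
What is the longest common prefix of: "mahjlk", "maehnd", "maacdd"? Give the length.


Words: mahjlk, maehnd, maacdd
  Position 0: all 'm' => match
  Position 1: all 'a' => match
  Position 2: ('h', 'e', 'a') => mismatch, stop
LCP = "ma" (length 2)

2


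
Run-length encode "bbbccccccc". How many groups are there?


Input: bbbccccccc
Scanning for consecutive runs:
  Group 1: 'b' x 3 (positions 0-2)
  Group 2: 'c' x 7 (positions 3-9)
Total groups: 2

2


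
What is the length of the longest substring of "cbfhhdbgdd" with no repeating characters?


Input: "cbfhhdbgdd"
Sliding window (track last position of each char):
  Position 0 ('c'): window [0,0] length 1 -- new best
  Position 1 ('b'): window [0,1] length 2 -- new best
  Position 2 ('f'): window [0,2] length 3 -- new best
  Position 3 ('h'): window [0,3] length 4 -- new best
  Position 4 ('h'): repeat (last at 3), move window start to 4
  Position 4 ('h'): window [4,4] length 1
  Position 5 ('d'): window [4,5] length 2
  Position 6 ('b'): window [4,6] length 3
  Position 7 ('g'): window [4,7] length 4
  Position 8 ('d'): repeat (last at 5), move window start to 6
  Position 8 ('d'): window [6,8] length 3
  Position 9 ('d'): repeat (last at 8), move window start to 9
  Position 9 ('d'): window [9,9] length 1
Longest substring with no repeats: "cbfh" with length 4

4


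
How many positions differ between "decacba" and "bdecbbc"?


Comparing "decacba" and "bdecbbc" position by position:
  Position 0: 'd' vs 'b' => DIFFER
  Position 1: 'e' vs 'd' => DIFFER
  Position 2: 'c' vs 'e' => DIFFER
  Position 3: 'a' vs 'c' => DIFFER
  Position 4: 'c' vs 'b' => DIFFER
  Position 5: 'b' vs 'b' => same
  Position 6: 'a' vs 'c' => DIFFER
Positions that differ: 6

6


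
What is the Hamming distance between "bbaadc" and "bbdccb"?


Comparing "bbaadc" and "bbdccb" position by position:
  Position 0: 'b' vs 'b' => same
  Position 1: 'b' vs 'b' => same
  Position 2: 'a' vs 'd' => differ
  Position 3: 'a' vs 'c' => differ
  Position 4: 'd' vs 'c' => differ
  Position 5: 'c' vs 'b' => differ
Total differences (Hamming distance): 4

4


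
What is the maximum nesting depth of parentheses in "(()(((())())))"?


Input: "(()(((())())))"
Tracking depth:
  Position 0 '(': depth becomes 1
  Position 1 '(': depth becomes 2
  Position 2 ')': depth becomes 1
  Position 3 '(': depth becomes 2
  Position 4 '(': depth becomes 3
  Position 5 '(': depth becomes 4
  Position 6 '(': depth becomes 5
  Position 7 ')': depth becomes 4
  Position 8 ')': depth becomes 3
  Position 9 '(': depth becomes 4
  Position 10 ')': depth becomes 3
  Position 11 ')': depth becomes 2
  Position 12 ')': depth becomes 1
  Position 13 ')': depth becomes 0
Maximum depth reached: 5

5


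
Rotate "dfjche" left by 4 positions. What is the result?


Input: "dfjche", rotate left by 4
First 4 characters: "dfjc"
Remaining characters: "he"
Concatenate remaining + first: "he" + "dfjc" = "hedfjc"

hedfjc


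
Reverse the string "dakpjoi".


Input: dakpjoi
Reading characters right to left:
  Position 6: 'i'
  Position 5: 'o'
  Position 4: 'j'
  Position 3: 'p'
  Position 2: 'k'
  Position 1: 'a'
  Position 0: 'd'
Reversed: iojpkad

iojpkad


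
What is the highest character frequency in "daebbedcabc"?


Input: daebbedcabc
Character counts:
  'a': 2
  'b': 3
  'c': 2
  'd': 2
  'e': 2
Maximum frequency: 3

3


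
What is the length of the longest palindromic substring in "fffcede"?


Input: "fffcede"
Checking substrings for palindromes:
  [0:3] "fff" (len 3) => palindrome
  [4:7] "ede" (len 3) => palindrome
  [0:2] "ff" (len 2) => palindrome
  [1:3] "ff" (len 2) => palindrome
Longest palindromic substring: "fff" with length 3

3


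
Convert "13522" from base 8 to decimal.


Input: "13522" in base 8
Positional expansion:
  Digit '1' (value 1) x 8^4 = 4096
  Digit '3' (value 3) x 8^3 = 1536
  Digit '5' (value 5) x 8^2 = 320
  Digit '2' (value 2) x 8^1 = 16
  Digit '2' (value 2) x 8^0 = 2
Sum = 5970

5970


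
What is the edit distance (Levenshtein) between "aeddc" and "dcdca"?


Computing edit distance: "aeddc" -> "dcdca"
DP table:
           d    c    d    c    a
      0    1    2    3    4    5
  a   1    1    2    3    4    4
  e   2    2    2    3    4    5
  d   3    2    3    2    3    4
  d   4    3    3    3    3    4
  c   5    4    3    4    3    4
Edit distance = dp[5][5] = 4

4


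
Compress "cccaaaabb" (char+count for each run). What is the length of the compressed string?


Input: cccaaaabb
Runs:
  'c' x 3 => "c3"
  'a' x 4 => "a4"
  'b' x 2 => "b2"
Compressed: "c3a4b2"
Compressed length: 6

6


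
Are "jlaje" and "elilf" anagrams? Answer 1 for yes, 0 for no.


Strings: "jlaje", "elilf"
Sorted first:  aejjl
Sorted second: efill
Differ at position 0: 'a' vs 'e' => not anagrams

0


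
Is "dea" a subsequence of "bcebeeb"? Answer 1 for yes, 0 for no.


Check if "dea" is a subsequence of "bcebeeb"
Greedy scan:
  Position 0 ('b'): no match needed
  Position 1 ('c'): no match needed
  Position 2 ('e'): no match needed
  Position 3 ('b'): no match needed
  Position 4 ('e'): no match needed
  Position 5 ('e'): no match needed
  Position 6 ('b'): no match needed
Only matched 0/3 characters => not a subsequence

0


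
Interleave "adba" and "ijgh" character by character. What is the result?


Interleaving "adba" and "ijgh":
  Position 0: 'a' from first, 'i' from second => "ai"
  Position 1: 'd' from first, 'j' from second => "dj"
  Position 2: 'b' from first, 'g' from second => "bg"
  Position 3: 'a' from first, 'h' from second => "ah"
Result: aidjbgah

aidjbgah


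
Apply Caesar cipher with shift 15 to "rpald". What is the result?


Caesar cipher: shift "rpald" by 15
  'r' (pos 17) + 15 = pos 6 = 'g'
  'p' (pos 15) + 15 = pos 4 = 'e'
  'a' (pos 0) + 15 = pos 15 = 'p'
  'l' (pos 11) + 15 = pos 0 = 'a'
  'd' (pos 3) + 15 = pos 18 = 's'
Result: gepas

gepas


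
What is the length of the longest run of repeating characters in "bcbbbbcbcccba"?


Input: "bcbbbbcbcccba"
Scanning for longest run:
  Position 1 ('c'): new char, reset run to 1
  Position 2 ('b'): new char, reset run to 1
  Position 3 ('b'): continues run of 'b', length=2
  Position 4 ('b'): continues run of 'b', length=3
  Position 5 ('b'): continues run of 'b', length=4
  Position 6 ('c'): new char, reset run to 1
  Position 7 ('b'): new char, reset run to 1
  Position 8 ('c'): new char, reset run to 1
  Position 9 ('c'): continues run of 'c', length=2
  Position 10 ('c'): continues run of 'c', length=3
  Position 11 ('b'): new char, reset run to 1
  Position 12 ('a'): new char, reset run to 1
Longest run: 'b' with length 4

4


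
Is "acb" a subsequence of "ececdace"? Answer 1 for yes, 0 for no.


Check if "acb" is a subsequence of "ececdace"
Greedy scan:
  Position 0 ('e'): no match needed
  Position 1 ('c'): no match needed
  Position 2 ('e'): no match needed
  Position 3 ('c'): no match needed
  Position 4 ('d'): no match needed
  Position 5 ('a'): matches sub[0] = 'a'
  Position 6 ('c'): matches sub[1] = 'c'
  Position 7 ('e'): no match needed
Only matched 2/3 characters => not a subsequence

0


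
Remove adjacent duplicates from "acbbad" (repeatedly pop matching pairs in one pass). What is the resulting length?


Input: acbbad
Stack-based adjacent duplicate removal:
  Read 'a': push. Stack: a
  Read 'c': push. Stack: ac
  Read 'b': push. Stack: acb
  Read 'b': matches stack top 'b' => pop. Stack: ac
  Read 'a': push. Stack: aca
  Read 'd': push. Stack: acad
Final stack: "acad" (length 4)

4


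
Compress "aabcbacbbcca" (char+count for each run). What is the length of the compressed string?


Input: aabcbacbbcca
Runs:
  'a' x 2 => "a2"
  'b' x 1 => "b1"
  'c' x 1 => "c1"
  'b' x 1 => "b1"
  'a' x 1 => "a1"
  'c' x 1 => "c1"
  'b' x 2 => "b2"
  'c' x 2 => "c2"
  'a' x 1 => "a1"
Compressed: "a2b1c1b1a1c1b2c2a1"
Compressed length: 18

18


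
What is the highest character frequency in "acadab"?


Input: acadab
Character counts:
  'a': 3
  'b': 1
  'c': 1
  'd': 1
Maximum frequency: 3

3


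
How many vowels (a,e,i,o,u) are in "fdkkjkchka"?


Input: fdkkjkchka
Checking each character:
  'f' at position 0: consonant
  'd' at position 1: consonant
  'k' at position 2: consonant
  'k' at position 3: consonant
  'j' at position 4: consonant
  'k' at position 5: consonant
  'c' at position 6: consonant
  'h' at position 7: consonant
  'k' at position 8: consonant
  'a' at position 9: vowel (running total: 1)
Total vowels: 1

1


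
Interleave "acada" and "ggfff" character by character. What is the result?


Interleaving "acada" and "ggfff":
  Position 0: 'a' from first, 'g' from second => "ag"
  Position 1: 'c' from first, 'g' from second => "cg"
  Position 2: 'a' from first, 'f' from second => "af"
  Position 3: 'd' from first, 'f' from second => "df"
  Position 4: 'a' from first, 'f' from second => "af"
Result: agcgafdfaf

agcgafdfaf


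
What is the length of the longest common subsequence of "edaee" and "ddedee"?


LCS of "edaee" and "ddedee"
DP table:
           d    d    e    d    e    e
      0    0    0    0    0    0    0
  e   0    0    0    1    1    1    1
  d   0    1    1    1    2    2    2
  a   0    1    1    1    2    2    2
  e   0    1    1    2    2    3    3
  e   0    1    1    2    2    3    4
LCS length = dp[5][6] = 4

4


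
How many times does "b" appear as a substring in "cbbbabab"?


Searching for "b" in "cbbbabab"
Scanning each position:
  Position 0: "c" => no
  Position 1: "b" => MATCH
  Position 2: "b" => MATCH
  Position 3: "b" => MATCH
  Position 4: "a" => no
  Position 5: "b" => MATCH
  Position 6: "a" => no
  Position 7: "b" => MATCH
Total occurrences: 5

5


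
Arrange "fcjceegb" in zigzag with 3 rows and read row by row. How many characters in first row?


Zigzag "fcjceegb" into 3 rows:
Placing characters:
  'f' => row 0
  'c' => row 1
  'j' => row 2
  'c' => row 1
  'e' => row 0
  'e' => row 1
  'g' => row 2
  'b' => row 1
Rows:
  Row 0: "fe"
  Row 1: "cceb"
  Row 2: "jg"
First row length: 2

2


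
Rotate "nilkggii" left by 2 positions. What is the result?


Input: "nilkggii", rotate left by 2
First 2 characters: "ni"
Remaining characters: "lkggii"
Concatenate remaining + first: "lkggii" + "ni" = "lkggiini"

lkggiini


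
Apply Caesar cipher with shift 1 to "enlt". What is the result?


Caesar cipher: shift "enlt" by 1
  'e' (pos 4) + 1 = pos 5 = 'f'
  'n' (pos 13) + 1 = pos 14 = 'o'
  'l' (pos 11) + 1 = pos 12 = 'm'
  't' (pos 19) + 1 = pos 20 = 'u'
Result: fomu

fomu


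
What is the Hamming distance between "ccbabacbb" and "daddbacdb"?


Comparing "ccbabacbb" and "daddbacdb" position by position:
  Position 0: 'c' vs 'd' => differ
  Position 1: 'c' vs 'a' => differ
  Position 2: 'b' vs 'd' => differ
  Position 3: 'a' vs 'd' => differ
  Position 4: 'b' vs 'b' => same
  Position 5: 'a' vs 'a' => same
  Position 6: 'c' vs 'c' => same
  Position 7: 'b' vs 'd' => differ
  Position 8: 'b' vs 'b' => same
Total differences (Hamming distance): 5

5


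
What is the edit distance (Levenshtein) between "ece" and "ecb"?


Computing edit distance: "ece" -> "ecb"
DP table:
           e    c    b
      0    1    2    3
  e   1    0    1    2
  c   2    1    0    1
  e   3    2    1    1
Edit distance = dp[3][3] = 1

1


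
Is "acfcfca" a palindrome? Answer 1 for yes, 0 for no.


Input: acfcfca
Reversed: acfcfca
  Compare pos 0 ('a') with pos 6 ('a'): match
  Compare pos 1 ('c') with pos 5 ('c'): match
  Compare pos 2 ('f') with pos 4 ('f'): match
Result: palindrome

1


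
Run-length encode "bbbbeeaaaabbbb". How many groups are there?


Input: bbbbeeaaaabbbb
Scanning for consecutive runs:
  Group 1: 'b' x 4 (positions 0-3)
  Group 2: 'e' x 2 (positions 4-5)
  Group 3: 'a' x 4 (positions 6-9)
  Group 4: 'b' x 4 (positions 10-13)
Total groups: 4

4


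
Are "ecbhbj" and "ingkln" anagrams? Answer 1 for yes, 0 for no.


Strings: "ecbhbj", "ingkln"
Sorted first:  bbcehj
Sorted second: giklnn
Differ at position 0: 'b' vs 'g' => not anagrams

0


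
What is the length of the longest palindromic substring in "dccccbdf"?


Input: "dccccbdf"
Checking substrings for palindromes:
  [1:5] "cccc" (len 4) => palindrome
  [1:4] "ccc" (len 3) => palindrome
  [2:5] "ccc" (len 3) => palindrome
  [1:3] "cc" (len 2) => palindrome
  [2:4] "cc" (len 2) => palindrome
  [3:5] "cc" (len 2) => palindrome
Longest palindromic substring: "cccc" with length 4

4


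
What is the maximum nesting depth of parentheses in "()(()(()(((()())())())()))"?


Input: "()(()(()(((()())())())()))"
Tracking depth:
  Position 0 '(': depth becomes 1
  Position 1 ')': depth becomes 0
  Position 2 '(': depth becomes 1
  Position 3 '(': depth becomes 2
  Position 4 ')': depth becomes 1
  Position 5 '(': depth becomes 2
  Position 6 '(': depth becomes 3
  Position 7 ')': depth becomes 2
  Position 8 '(': depth becomes 3
  Position 9 '(': depth becomes 4
  Position 10 '(': depth becomes 5
  Position 11 '(': depth becomes 6
  Position 12 ')': depth becomes 5
  Position 13 '(': depth becomes 6
  Position 14 ')': depth becomes 5
  Position 15 ')': depth becomes 4
  Position 16 '(': depth becomes 5
  Position 17 ')': depth becomes 4
  Position 18 ')': depth becomes 3
  Position 19 '(': depth becomes 4
  Position 20 ')': depth becomes 3
  Position 21 ')': depth becomes 2
  Position 22 '(': depth becomes 3
  Position 23 ')': depth becomes 2
  Position 24 ')': depth becomes 1
  Position 25 ')': depth becomes 0
Maximum depth reached: 6

6


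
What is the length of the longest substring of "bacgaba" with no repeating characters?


Input: "bacgaba"
Sliding window (track last position of each char):
  Position 0 ('b'): window [0,0] length 1 -- new best
  Position 1 ('a'): window [0,1] length 2 -- new best
  Position 2 ('c'): window [0,2] length 3 -- new best
  Position 3 ('g'): window [0,3] length 4 -- new best
  Position 4 ('a'): repeat (last at 1), move window start to 2
  Position 4 ('a'): window [2,4] length 3
  Position 5 ('b'): window [2,5] length 4
  Position 6 ('a'): repeat (last at 4), move window start to 5
  Position 6 ('a'): window [5,6] length 2
Longest substring with no repeats: "bacg" with length 4

4


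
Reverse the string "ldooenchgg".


Input: ldooenchgg
Reading characters right to left:
  Position 9: 'g'
  Position 8: 'g'
  Position 7: 'h'
  Position 6: 'c'
  Position 5: 'n'
  Position 4: 'e'
  Position 3: 'o'
  Position 2: 'o'
  Position 1: 'd'
  Position 0: 'l'
Reversed: gghcneoodl

gghcneoodl


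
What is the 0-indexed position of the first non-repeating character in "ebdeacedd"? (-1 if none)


Input: ebdeacedd
Character frequencies:
  'a': 1
  'b': 1
  'c': 1
  'd': 3
  'e': 3
Scanning left to right for freq == 1:
  Position 0 ('e'): freq=3, skip
  Position 1 ('b'): unique! => answer = 1

1


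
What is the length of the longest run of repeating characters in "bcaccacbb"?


Input: "bcaccacbb"
Scanning for longest run:
  Position 1 ('c'): new char, reset run to 1
  Position 2 ('a'): new char, reset run to 1
  Position 3 ('c'): new char, reset run to 1
  Position 4 ('c'): continues run of 'c', length=2
  Position 5 ('a'): new char, reset run to 1
  Position 6 ('c'): new char, reset run to 1
  Position 7 ('b'): new char, reset run to 1
  Position 8 ('b'): continues run of 'b', length=2
Longest run: 'c' with length 2

2


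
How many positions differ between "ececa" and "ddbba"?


Comparing "ececa" and "ddbba" position by position:
  Position 0: 'e' vs 'd' => DIFFER
  Position 1: 'c' vs 'd' => DIFFER
  Position 2: 'e' vs 'b' => DIFFER
  Position 3: 'c' vs 'b' => DIFFER
  Position 4: 'a' vs 'a' => same
Positions that differ: 4

4


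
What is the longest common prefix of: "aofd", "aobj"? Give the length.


Words: aofd, aobj
  Position 0: all 'a' => match
  Position 1: all 'o' => match
  Position 2: ('f', 'b') => mismatch, stop
LCP = "ao" (length 2)

2


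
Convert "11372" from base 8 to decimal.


Input: "11372" in base 8
Positional expansion:
  Digit '1' (value 1) x 8^4 = 4096
  Digit '1' (value 1) x 8^3 = 512
  Digit '3' (value 3) x 8^2 = 192
  Digit '7' (value 7) x 8^1 = 56
  Digit '2' (value 2) x 8^0 = 2
Sum = 4858

4858


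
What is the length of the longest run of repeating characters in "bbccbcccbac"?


Input: "bbccbcccbac"
Scanning for longest run:
  Position 1 ('b'): continues run of 'b', length=2
  Position 2 ('c'): new char, reset run to 1
  Position 3 ('c'): continues run of 'c', length=2
  Position 4 ('b'): new char, reset run to 1
  Position 5 ('c'): new char, reset run to 1
  Position 6 ('c'): continues run of 'c', length=2
  Position 7 ('c'): continues run of 'c', length=3
  Position 8 ('b'): new char, reset run to 1
  Position 9 ('a'): new char, reset run to 1
  Position 10 ('c'): new char, reset run to 1
Longest run: 'c' with length 3

3


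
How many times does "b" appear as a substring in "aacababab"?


Searching for "b" in "aacababab"
Scanning each position:
  Position 0: "a" => no
  Position 1: "a" => no
  Position 2: "c" => no
  Position 3: "a" => no
  Position 4: "b" => MATCH
  Position 5: "a" => no
  Position 6: "b" => MATCH
  Position 7: "a" => no
  Position 8: "b" => MATCH
Total occurrences: 3

3


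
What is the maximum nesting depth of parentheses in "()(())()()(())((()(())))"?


Input: "()(())()()(())((()(())))"
Tracking depth:
  Position 0 '(': depth becomes 1
  Position 1 ')': depth becomes 0
  Position 2 '(': depth becomes 1
  Position 3 '(': depth becomes 2
  Position 4 ')': depth becomes 1
  Position 5 ')': depth becomes 0
  Position 6 '(': depth becomes 1
  Position 7 ')': depth becomes 0
  Position 8 '(': depth becomes 1
  Position 9 ')': depth becomes 0
  Position 10 '(': depth becomes 1
  Position 11 '(': depth becomes 2
  Position 12 ')': depth becomes 1
  Position 13 ')': depth becomes 0
  Position 14 '(': depth becomes 1
  Position 15 '(': depth becomes 2
  Position 16 '(': depth becomes 3
  Position 17 ')': depth becomes 2
  Position 18 '(': depth becomes 3
  Position 19 '(': depth becomes 4
  Position 20 ')': depth becomes 3
  Position 21 ')': depth becomes 2
  Position 22 ')': depth becomes 1
  Position 23 ')': depth becomes 0
Maximum depth reached: 4

4
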